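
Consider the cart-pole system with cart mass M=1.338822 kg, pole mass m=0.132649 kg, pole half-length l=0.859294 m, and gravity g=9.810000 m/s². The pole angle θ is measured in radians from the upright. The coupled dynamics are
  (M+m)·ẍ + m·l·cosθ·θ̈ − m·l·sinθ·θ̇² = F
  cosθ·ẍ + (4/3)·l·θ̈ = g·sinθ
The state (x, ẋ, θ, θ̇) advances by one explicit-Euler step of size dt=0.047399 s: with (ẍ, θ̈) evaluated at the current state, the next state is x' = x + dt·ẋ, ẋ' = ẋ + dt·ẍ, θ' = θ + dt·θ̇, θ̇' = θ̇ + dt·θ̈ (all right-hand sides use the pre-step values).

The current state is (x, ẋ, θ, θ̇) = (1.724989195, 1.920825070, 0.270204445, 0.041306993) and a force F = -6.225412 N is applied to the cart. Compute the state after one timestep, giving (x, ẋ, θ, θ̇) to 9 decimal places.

sinθ=0.266928469, cosθ=0.963716344
temp = (F + m·l·θ̇²·sinθ)/(M+m) = (-6.225412 + 0.000051914)/1.471471 = -4.230705250
θ̈ = (g·sinθ − cosθ·temp)/(l·(4/3 − m·cos²θ/(M+m))) = 6.235688520
ẍ = temp − m·l·θ̈·cosθ/(M+m) = -4.696213831
Euler: x'=1.724989195+0.047399·1.920825070=1.816034382, ẋ'=1.920825070+0.047399·-4.696213831=1.698229231
       θ'=0.270204445+0.047399·0.041306993=0.272162355, θ̇'=0.041306993+0.047399·6.235688520=0.336872393

(1.816034382, 1.698229231, 0.272162355, 0.336872393)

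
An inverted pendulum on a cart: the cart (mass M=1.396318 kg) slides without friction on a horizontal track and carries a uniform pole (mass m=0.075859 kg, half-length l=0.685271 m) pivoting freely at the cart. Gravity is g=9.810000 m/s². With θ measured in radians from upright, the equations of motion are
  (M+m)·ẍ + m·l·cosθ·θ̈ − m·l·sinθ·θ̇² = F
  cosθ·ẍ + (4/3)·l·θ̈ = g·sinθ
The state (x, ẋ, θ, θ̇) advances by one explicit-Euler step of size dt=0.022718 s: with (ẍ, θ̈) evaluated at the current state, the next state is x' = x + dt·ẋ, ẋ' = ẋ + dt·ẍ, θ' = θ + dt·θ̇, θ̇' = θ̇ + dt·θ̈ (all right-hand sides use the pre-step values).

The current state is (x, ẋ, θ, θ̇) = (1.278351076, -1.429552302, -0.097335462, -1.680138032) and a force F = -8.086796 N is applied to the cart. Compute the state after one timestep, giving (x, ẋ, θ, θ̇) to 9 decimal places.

(1.245874507, -1.558674224, -0.135504838, -1.563192566)

sinθ=-0.097181839, cosθ=0.995266643
temp = (F + m·l·θ̇²·sinθ)/(M+m) = (-8.086796 + -0.014260820)/1.472177 = -5.502773661
θ̈ = (g·sinθ − cosθ·temp)/(l·(4/3 − m·cos²θ/(M+m))) = 5.147700785
ẍ = temp − m·l·θ̈·cosθ/(M+m) = -5.683683498
Euler: x'=1.278351076+0.022718·-1.429552302=1.245874507, ẋ'=-1.429552302+0.022718·-5.683683498=-1.558674224
       θ'=-0.097335462+0.022718·-1.680138032=-0.135504838, θ̇'=-1.680138032+0.022718·5.147700785=-1.563192566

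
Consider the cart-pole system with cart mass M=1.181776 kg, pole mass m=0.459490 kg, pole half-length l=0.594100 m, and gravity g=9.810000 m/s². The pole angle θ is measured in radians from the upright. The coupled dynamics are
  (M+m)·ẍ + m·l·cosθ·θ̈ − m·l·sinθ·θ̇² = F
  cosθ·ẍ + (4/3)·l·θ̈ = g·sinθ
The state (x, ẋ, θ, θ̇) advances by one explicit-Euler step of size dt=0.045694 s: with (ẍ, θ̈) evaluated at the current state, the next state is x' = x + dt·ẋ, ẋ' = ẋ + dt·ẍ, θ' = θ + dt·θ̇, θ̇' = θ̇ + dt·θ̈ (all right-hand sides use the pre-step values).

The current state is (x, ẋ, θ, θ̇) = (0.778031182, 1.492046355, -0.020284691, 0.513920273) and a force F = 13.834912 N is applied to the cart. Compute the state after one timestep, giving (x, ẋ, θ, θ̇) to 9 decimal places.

sinθ=-0.020283300, cosθ=0.999794273
temp = (F + m·l·θ̇²·sinθ)/(M+m) = (13.834912 + -0.001462398)/1.641266 = 8.428523836
θ̈ = (g·sinθ − cosθ·temp)/(l·(4/3 − m·cos²θ/(M+m))) = -13.781889462
ẍ = temp − m·l·θ̈·cosθ/(M+m) = 10.720320329
Euler: x'=0.778031182+0.045694·1.492046355=0.846208748, ẋ'=1.492046355+0.045694·10.720320329=1.981900672
       θ'=-0.020284691+0.045694·0.513920273=0.003198382, θ̇'=0.513920273+0.045694·-13.781889462=-0.115829384

(0.846208748, 1.981900672, 0.003198382, -0.115829384)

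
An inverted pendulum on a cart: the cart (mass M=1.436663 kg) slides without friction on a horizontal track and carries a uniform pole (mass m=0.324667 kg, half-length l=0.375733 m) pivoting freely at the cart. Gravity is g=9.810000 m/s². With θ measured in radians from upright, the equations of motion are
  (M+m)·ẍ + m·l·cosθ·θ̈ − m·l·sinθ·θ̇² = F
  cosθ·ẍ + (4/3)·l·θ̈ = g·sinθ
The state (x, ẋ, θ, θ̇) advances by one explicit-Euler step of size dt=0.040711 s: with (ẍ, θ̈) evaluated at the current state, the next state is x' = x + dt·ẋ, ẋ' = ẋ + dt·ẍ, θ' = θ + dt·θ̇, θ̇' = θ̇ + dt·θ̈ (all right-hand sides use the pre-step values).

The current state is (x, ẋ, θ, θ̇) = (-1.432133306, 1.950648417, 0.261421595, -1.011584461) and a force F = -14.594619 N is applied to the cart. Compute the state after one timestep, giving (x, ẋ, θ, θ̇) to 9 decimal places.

(-1.352720458, 1.548373370, 0.220238980, -0.029848927)

sinθ=0.258454107, cosθ=0.966023537
temp = (F + m·l·θ̇²·sinθ)/(M+m) = (-14.594619 + 0.032263035)/1.761330 = -8.267818049
θ̈ = (g·sinθ − cosθ·temp)/(l·(4/3 − m·cos²θ/(M+m))) = 24.114748682
ẍ = temp − m·l·θ̈·cosθ/(M+m) = -9.881237187
Euler: x'=-1.432133306+0.040711·1.950648417=-1.352720458, ẋ'=1.950648417+0.040711·-9.881237187=1.548373370
       θ'=0.261421595+0.040711·-1.011584461=0.220238980, θ̇'=-1.011584461+0.040711·24.114748682=-0.029848927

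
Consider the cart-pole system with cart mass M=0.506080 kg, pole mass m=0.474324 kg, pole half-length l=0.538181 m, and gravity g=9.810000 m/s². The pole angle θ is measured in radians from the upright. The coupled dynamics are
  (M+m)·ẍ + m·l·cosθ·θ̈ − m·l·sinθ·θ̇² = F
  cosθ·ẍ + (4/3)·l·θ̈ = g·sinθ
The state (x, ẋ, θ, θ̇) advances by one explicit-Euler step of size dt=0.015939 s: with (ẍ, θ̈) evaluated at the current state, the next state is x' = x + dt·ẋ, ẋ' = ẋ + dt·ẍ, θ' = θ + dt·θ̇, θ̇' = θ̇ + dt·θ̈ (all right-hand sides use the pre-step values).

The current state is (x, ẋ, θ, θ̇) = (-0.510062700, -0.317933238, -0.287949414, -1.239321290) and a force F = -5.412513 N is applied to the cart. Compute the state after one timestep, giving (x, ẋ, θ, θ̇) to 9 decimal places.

(-0.515130238, -0.429509560, -0.307702956, -1.152113751)

sinθ=-0.283986664, cosθ=0.958828230
temp = (F + m·l·θ̇²·sinθ)/(M+m) = (-5.412513 + -0.111344617)/0.980404 = -5.634266708
θ̈ = (g·sinθ − cosθ·temp)/(l·(4/3 − m·cos²θ/(M+m))) = 5.471330626
ẍ = temp − m·l·θ̈·cosθ/(M+m) = -7.000208391
Euler: x'=-0.510062700+0.015939·-0.317933238=-0.515130238, ẋ'=-0.317933238+0.015939·-7.000208391=-0.429509560
       θ'=-0.287949414+0.015939·-1.239321290=-0.307702956, θ̇'=-1.239321290+0.015939·5.471330626=-1.152113751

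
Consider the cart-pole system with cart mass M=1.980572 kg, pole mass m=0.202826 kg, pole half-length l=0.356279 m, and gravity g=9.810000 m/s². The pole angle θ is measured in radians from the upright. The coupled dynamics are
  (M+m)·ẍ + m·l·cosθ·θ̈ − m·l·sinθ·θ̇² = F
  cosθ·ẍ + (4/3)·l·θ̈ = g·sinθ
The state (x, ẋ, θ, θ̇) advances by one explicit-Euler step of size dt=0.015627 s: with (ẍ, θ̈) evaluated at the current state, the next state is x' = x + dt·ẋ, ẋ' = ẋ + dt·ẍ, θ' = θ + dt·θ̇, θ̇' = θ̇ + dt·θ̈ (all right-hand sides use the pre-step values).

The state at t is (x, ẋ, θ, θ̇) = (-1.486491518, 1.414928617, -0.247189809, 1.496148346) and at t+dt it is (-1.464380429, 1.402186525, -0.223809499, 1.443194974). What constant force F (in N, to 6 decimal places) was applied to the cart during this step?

ẍ = (ẋ'−ẋ)/dt = (1.402186525−1.414928617)/0.015627 = -0.815390
θ̈ = (θ̇'−θ̇)/dt = (1.443194974−1.496148346)/0.015627 = -3.388582
sinθ=-0.244680, cosθ=0.969604
F = (M+m)·ẍ + m·l·cosθ·θ̈ − m·l·sinθ·θ̇² = -1.780320 + -0.237425 − -0.039579 = -1.978166

F = -1.978166 N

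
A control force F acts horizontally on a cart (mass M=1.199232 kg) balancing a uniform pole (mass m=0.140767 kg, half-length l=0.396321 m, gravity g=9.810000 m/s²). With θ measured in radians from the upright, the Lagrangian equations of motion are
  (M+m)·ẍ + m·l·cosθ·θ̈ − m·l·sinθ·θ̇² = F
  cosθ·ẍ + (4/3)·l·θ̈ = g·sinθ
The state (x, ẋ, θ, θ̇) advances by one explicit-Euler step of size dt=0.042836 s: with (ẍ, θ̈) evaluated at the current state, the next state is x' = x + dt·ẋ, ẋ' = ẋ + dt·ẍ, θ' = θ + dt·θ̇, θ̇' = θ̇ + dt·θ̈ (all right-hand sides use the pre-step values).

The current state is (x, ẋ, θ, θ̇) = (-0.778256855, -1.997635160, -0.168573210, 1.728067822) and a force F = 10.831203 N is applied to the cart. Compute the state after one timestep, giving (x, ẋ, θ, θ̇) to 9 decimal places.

(-0.863827555, -1.617719493, -0.094549697, 0.885884163)

sinθ=-0.167775955, cosθ=0.985825151
temp = (F + m·l·θ̇²·sinθ)/(M+m) = (10.831203 + -0.027951121)/1.339999 = 8.062134285
θ̈ = (g·sinθ − cosθ·temp)/(l·(4/3 − m·cos²θ/(M+m))) = -19.660651302
ẍ = temp − m·l·θ̈·cosθ/(M+m) = 8.869074316
Euler: x'=-0.778256855+0.042836·-1.997635160=-0.863827555, ẋ'=-1.997635160+0.042836·8.869074316=-1.617719493
       θ'=-0.168573210+0.042836·1.728067822=-0.094549697, θ̇'=1.728067822+0.042836·-19.660651302=0.885884163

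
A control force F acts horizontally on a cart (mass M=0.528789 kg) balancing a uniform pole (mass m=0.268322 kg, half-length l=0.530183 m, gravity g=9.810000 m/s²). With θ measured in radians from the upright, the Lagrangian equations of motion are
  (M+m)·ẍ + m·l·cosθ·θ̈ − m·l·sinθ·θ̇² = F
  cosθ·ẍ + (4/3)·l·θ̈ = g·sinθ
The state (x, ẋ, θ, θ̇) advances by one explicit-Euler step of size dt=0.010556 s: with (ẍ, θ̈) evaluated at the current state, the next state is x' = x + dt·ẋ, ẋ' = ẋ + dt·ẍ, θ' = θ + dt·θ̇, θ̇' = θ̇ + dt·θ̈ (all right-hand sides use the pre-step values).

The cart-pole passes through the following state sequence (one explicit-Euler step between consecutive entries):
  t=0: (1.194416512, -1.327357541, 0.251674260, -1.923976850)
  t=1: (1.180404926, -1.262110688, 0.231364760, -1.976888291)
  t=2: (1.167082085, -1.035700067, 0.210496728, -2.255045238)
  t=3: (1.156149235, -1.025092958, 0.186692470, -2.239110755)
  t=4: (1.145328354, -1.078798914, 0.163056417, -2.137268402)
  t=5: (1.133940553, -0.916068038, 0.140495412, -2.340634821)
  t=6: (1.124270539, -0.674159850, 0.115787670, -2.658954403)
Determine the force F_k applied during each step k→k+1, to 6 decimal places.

step 0→1:
  ẍ = (ẋ'−ẋ)/dt = (-1.262110688−-1.327357541)/0.010556 = 6.181021
  θ̈ = (θ̇'−θ̇)/dt = (-1.976888291−-1.923976850)/0.010556 = -5.012452
  sinθ=0.249026, cosθ=0.968497
  F = (M+m)·ẍ + m·l·cosθ·θ̈ − m·l·sinθ·θ̇² = 4.926960 + -0.690606 − 0.131137 = 4.105216
step 1→2:
  ẍ = (ẋ'−ẋ)/dt = (-1.035700067−-1.262110688)/0.010556 = 21.448524
  θ̈ = (θ̇'−θ̇)/dt = (-2.255045238−-1.976888291)/0.010556 = -26.350601
  sinθ=0.229306, cosθ=0.973354
  F = (M+m)·ẍ + m·l·cosθ·θ̈ − m·l·sinθ·θ̇² = 17.096854 + -3.648746 − 0.127486 = 13.320623
step 2→3:
  ẍ = (ẋ'−ẋ)/dt = (-1.025092958−-1.035700067)/0.010556 = 1.004842
  θ̈ = (θ̇'−θ̇)/dt = (-2.239110755−-2.255045238)/0.010556 = 1.509519
  sinθ=0.208946, cosθ=0.977927
  F = (M+m)·ẍ + m·l·cosθ·θ̈ − m·l·sinθ·θ̇² = 0.800970 + 0.210004 − 0.151156 = 0.859818
step 3→4:
  ẍ = (ẋ'−ẋ)/dt = (-1.078798914−-1.025092958)/0.010556 = -5.087718
  θ̈ = (θ̇'−θ̇)/dt = (-2.137268402−-2.239110755)/0.010556 = 9.647817
  sinθ=0.185610, cosθ=0.982624
  F = (M+m)·ẍ + m·l·cosθ·θ̈ − m·l·sinθ·θ̇² = -4.055476 + 1.348647 − 0.132384 = -2.839213
step 4→5:
  ẍ = (ẋ'−ẋ)/dt = (-0.916068038−-1.078798914)/0.010556 = 15.415960
  θ̈ = (θ̇'−θ̇)/dt = (-2.340634821−-2.137268402)/0.010556 = -19.265481
  sinθ=0.162335, cosθ=0.986736
  F = (M+m)·ẍ + m·l·cosθ·θ̈ − m·l·sinθ·θ̇² = 12.288232 + -2.704349 − 0.105490 = 9.478392
step 5→6:
  ẍ = (ẋ'−ẋ)/dt = (-0.674159850−-0.916068038)/0.010556 = 22.916653
  θ̈ = (θ̇'−θ̇)/dt = (-2.658954403−-2.340634821)/0.010556 = -30.155322
  sinθ=0.140034, cosθ=0.990147
  F = (M+m)·ẍ + m·l·cosθ·θ̈ − m·l·sinθ·θ̇² = 18.267116 + -4.247620 − 0.109139 = 13.910357

F_0 = 4.105216 N
F_1 = 13.320623 N
F_2 = 0.859818 N
F_3 = -2.839213 N
F_4 = 9.478392 N
F_5 = 13.910357 N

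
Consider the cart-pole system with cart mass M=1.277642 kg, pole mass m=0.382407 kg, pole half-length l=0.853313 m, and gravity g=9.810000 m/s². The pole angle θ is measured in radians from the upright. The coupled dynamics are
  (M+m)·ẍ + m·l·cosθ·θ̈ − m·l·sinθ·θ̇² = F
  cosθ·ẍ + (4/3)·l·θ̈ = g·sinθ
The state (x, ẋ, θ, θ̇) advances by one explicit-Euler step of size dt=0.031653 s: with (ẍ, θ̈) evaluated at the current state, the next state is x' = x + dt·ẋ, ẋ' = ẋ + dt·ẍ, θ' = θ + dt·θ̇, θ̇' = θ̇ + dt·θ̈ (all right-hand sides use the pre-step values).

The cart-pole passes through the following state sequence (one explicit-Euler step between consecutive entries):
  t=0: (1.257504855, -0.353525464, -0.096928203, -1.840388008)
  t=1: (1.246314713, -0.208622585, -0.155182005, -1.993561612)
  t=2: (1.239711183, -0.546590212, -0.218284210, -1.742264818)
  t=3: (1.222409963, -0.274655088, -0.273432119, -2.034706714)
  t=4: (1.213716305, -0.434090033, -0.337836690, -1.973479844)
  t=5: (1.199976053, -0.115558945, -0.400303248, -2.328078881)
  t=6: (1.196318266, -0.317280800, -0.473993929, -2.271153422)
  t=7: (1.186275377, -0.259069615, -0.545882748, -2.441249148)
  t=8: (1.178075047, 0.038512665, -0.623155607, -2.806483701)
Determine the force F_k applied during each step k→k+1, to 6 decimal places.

step 0→1:
  ẍ = (ẋ'−ẋ)/dt = (-0.208622585−-0.353525464)/0.031653 = 4.577856
  θ̈ = (θ̇'−θ̇)/dt = (-1.993561612−-1.840388008)/0.031653 = -4.839150
  sinθ=-0.096776, cosθ=0.995306
  F = (M+m)·ẍ + m·l·cosθ·θ̈ − m·l·sinθ·θ̇² = 7.599465 + -1.571665 − -0.106960 = 6.134761
step 1→2:
  ẍ = (ẋ'−ẋ)/dt = (-0.546590212−-0.208622585)/0.031653 = -10.677270
  θ̈ = (θ̇'−θ̇)/dt = (-1.742264818−-1.993561612)/0.031653 = 7.939115
  sinθ=-0.154560, cosθ=0.987983
  F = (M+m)·ẍ + m·l·cosθ·θ̈ − m·l·sinθ·θ̇² = -17.724791 + 2.559505 − -0.200443 = -14.964844
step 2→3:
  ẍ = (ẋ'−ẋ)/dt = (-0.274655088−-0.546590212)/0.031653 = 8.591133
  θ̈ = (θ̇'−θ̇)/dt = (-2.034706714−-1.742264818)/0.031653 = -9.238995
  sinθ=-0.216555, cosθ=0.976270
  F = (M+m)·ẍ + m·l·cosθ·θ̈ − m·l·sinθ·θ̇² = 14.261701 + -2.943263 − -0.214502 = 11.532940
step 3→4:
  ẍ = (ẋ'−ẋ)/dt = (-0.434090033−-0.274655088)/0.031653 = -5.036962
  θ̈ = (θ̇'−θ̇)/dt = (-1.973479844−-2.034706714)/0.031653 = 1.934315
  sinθ=-0.270038, cosθ=0.962850
  F = (M+m)·ẍ + m·l·cosθ·θ̈ − m·l·sinθ·θ̇² = -8.361603 + 0.607743 − -0.364806 = -7.389054
step 4→5:
  ẍ = (ẋ'−ẋ)/dt = (-0.115558945−-0.434090033)/0.031653 = 10.063220
  θ̈ = (θ̇'−θ̇)/dt = (-2.328078881−-1.973479844)/0.031653 = -11.202699
  sinθ=-0.331447, cosθ=0.943474
  F = (M+m)·ẍ + m·l·cosθ·θ̈ − m·l·sinθ·θ̇² = 16.705438 + -3.448949 − -0.421224 = 13.677713
step 5→6:
  ẍ = (ẋ'−ẋ)/dt = (-0.317280800−-0.115558945)/0.031653 = -6.372914
  θ̈ = (θ̇'−θ̇)/dt = (-2.271153422−-2.328078881)/0.031653 = 1.798422
  sinθ=-0.389698, cosθ=0.920943
  F = (M+m)·ẍ + m·l·cosθ·θ̈ − m·l·sinθ·θ̇² = -10.579350 + 0.540454 − -0.689219 = -9.349677
step 6→7:
  ẍ = (ẋ'−ẋ)/dt = (-0.259069615−-0.317280800)/0.031653 = 1.839042
  θ̈ = (θ̇'−θ̇)/dt = (-2.441249148−-2.271153422)/0.031653 = -5.373763
  sinθ=-0.456444, cosθ=0.889752
  F = (M+m)·ẍ + m·l·cosθ·θ̈ − m·l·sinθ·θ̇² = 3.052899 + -1.560206 − -0.768271 = 2.260964
step 7→8:
  ẍ = (ẋ'−ẋ)/dt = (0.038512665−-0.259069615)/0.031653 = 9.401393
  θ̈ = (θ̇'−θ̇)/dt = (-2.806483701−-2.441249148)/0.031653 = -11.538703
  sinθ=-0.519173, cosθ=0.854669
  F = (M+m)·ẍ + m·l·cosθ·θ̈ − m·l·sinθ·θ̇² = 15.606772 + -3.218024 − -1.009649 = 13.398397

F_0 = 6.134761 N
F_1 = -14.964844 N
F_2 = 11.532940 N
F_3 = -7.389054 N
F_4 = 13.677713 N
F_5 = -9.349677 N
F_6 = 2.260964 N
F_7 = 13.398397 N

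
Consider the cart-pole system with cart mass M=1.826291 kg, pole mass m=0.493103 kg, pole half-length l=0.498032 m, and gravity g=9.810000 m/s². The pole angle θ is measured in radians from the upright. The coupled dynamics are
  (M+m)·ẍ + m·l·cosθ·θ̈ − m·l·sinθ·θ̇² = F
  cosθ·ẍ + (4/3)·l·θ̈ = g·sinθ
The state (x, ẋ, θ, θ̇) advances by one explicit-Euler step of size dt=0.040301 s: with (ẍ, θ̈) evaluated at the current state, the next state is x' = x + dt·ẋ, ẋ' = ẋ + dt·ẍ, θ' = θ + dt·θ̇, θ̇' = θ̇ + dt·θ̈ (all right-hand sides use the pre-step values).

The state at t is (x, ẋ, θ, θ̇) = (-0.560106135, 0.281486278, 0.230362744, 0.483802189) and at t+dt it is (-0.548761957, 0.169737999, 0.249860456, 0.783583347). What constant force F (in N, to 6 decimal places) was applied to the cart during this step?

ẍ = (ẋ'−ẋ)/dt = (0.169737999−0.281486278)/0.040301 = -2.772841
θ̈ = (θ̇'−θ̇)/dt = (0.783583347−0.483802189)/0.040301 = 7.438554
sinθ=0.228331, cosθ=0.973584
F = (M+m)·ẍ + m·l·cosθ·θ̈ − m·l·sinθ·θ̇² = -6.431312 + 1.778511 − 0.013125 = -4.665925

F = -4.665925 N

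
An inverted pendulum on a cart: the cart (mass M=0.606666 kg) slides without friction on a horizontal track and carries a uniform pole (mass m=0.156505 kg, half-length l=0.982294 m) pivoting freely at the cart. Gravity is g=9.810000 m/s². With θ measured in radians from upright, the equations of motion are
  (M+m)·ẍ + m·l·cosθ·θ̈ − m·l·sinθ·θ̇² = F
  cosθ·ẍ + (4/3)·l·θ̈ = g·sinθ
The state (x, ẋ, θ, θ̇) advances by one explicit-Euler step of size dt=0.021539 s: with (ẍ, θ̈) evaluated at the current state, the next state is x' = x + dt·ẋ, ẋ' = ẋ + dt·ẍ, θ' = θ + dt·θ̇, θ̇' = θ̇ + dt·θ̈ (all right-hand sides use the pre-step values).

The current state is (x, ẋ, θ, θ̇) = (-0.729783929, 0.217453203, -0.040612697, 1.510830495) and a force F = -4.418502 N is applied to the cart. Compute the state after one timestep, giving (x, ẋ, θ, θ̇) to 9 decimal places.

sinθ=-0.040601534, cosθ=0.999175418
temp = (F + m·l·θ̇²·sinθ)/(M+m) = (-4.418502 + -0.014247663)/0.763171 = -5.808330850
θ̈ = (g·sinθ − cosθ·temp)/(l·(4/3 − m·cos²θ/(M+m))) = 4.875663293
ẍ = temp − m·l·θ̈·cosθ/(M+m) = -6.789679424
Euler: x'=-0.729783929+0.021539·0.217453203=-0.725100204, ẋ'=0.217453203+0.021539·-6.789679424=0.071210298
       θ'=-0.040612697+0.021539·1.510830495=-0.008070919, θ̇'=1.510830495+0.021539·4.875663293=1.615847407

(-0.725100204, 0.071210298, -0.008070919, 1.615847407)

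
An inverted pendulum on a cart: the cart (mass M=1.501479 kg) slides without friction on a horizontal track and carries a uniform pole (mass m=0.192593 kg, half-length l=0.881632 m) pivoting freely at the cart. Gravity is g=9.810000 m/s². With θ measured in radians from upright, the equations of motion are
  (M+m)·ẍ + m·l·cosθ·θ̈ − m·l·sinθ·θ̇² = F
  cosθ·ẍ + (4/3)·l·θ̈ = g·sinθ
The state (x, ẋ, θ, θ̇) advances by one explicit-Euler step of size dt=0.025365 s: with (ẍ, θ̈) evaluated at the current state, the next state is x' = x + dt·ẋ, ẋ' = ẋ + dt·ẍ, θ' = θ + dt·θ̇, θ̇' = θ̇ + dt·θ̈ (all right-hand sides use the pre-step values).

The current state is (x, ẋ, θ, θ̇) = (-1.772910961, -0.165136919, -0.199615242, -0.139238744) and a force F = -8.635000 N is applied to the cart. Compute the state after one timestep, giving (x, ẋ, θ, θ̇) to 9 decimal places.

(-1.777099659, -0.301481582, -0.203147033, -0.067528488)

sinθ=-0.198292228, cosθ=0.980142945
temp = (F + m·l·θ̇²·sinθ)/(M+m) = (-8.635000 + -0.000652760)/1.694072 = -5.097571272
θ̈ = (g·sinθ − cosθ·temp)/(l·(4/3 − m·cos²θ/(M+m))) = 2.827134094
ẍ = temp − m·l·θ̈·cosθ/(M+m) = -5.375307035
Euler: x'=-1.772910961+0.025365·-0.165136919=-1.777099659, ẋ'=-0.165136919+0.025365·-5.375307035=-0.301481582
       θ'=-0.199615242+0.025365·-0.139238744=-0.203147033, θ̇'=-0.139238744+0.025365·2.827134094=-0.067528488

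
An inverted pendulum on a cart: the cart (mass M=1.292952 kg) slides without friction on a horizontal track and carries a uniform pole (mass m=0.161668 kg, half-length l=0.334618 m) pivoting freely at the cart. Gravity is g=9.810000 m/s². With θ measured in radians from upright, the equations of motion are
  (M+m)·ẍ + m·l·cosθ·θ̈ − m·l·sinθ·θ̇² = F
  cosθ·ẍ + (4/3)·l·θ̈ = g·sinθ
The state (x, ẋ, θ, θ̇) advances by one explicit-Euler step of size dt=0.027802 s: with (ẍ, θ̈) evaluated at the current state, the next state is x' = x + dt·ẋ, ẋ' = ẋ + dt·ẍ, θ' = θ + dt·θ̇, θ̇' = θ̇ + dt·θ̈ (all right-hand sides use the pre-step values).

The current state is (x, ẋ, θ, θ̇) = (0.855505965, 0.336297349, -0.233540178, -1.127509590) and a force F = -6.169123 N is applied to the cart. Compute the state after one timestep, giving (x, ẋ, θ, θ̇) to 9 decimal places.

sinθ=-0.231423040, cosθ=0.972853214
temp = (F + m·l·θ̇²·sinθ)/(M+m) = (-6.169123 + -0.015915506)/1.454620 = -4.251996058
θ̈ = (g·sinθ − cosθ·temp)/(l·(4/3 − m·cos²θ/(M+m))) = 4.541345157
ẍ = temp − m·l·θ̈·cosθ/(M+m) = -4.416302897
Euler: x'=0.855505965+0.027802·0.336297349=0.864855704, ẋ'=0.336297349+0.027802·-4.416302897=0.213515296
       θ'=-0.233540178+0.027802·-1.127509590=-0.264887200, θ̇'=-1.127509590+0.027802·4.541345157=-1.001251112

(0.864855704, 0.213515296, -0.264887200, -1.001251112)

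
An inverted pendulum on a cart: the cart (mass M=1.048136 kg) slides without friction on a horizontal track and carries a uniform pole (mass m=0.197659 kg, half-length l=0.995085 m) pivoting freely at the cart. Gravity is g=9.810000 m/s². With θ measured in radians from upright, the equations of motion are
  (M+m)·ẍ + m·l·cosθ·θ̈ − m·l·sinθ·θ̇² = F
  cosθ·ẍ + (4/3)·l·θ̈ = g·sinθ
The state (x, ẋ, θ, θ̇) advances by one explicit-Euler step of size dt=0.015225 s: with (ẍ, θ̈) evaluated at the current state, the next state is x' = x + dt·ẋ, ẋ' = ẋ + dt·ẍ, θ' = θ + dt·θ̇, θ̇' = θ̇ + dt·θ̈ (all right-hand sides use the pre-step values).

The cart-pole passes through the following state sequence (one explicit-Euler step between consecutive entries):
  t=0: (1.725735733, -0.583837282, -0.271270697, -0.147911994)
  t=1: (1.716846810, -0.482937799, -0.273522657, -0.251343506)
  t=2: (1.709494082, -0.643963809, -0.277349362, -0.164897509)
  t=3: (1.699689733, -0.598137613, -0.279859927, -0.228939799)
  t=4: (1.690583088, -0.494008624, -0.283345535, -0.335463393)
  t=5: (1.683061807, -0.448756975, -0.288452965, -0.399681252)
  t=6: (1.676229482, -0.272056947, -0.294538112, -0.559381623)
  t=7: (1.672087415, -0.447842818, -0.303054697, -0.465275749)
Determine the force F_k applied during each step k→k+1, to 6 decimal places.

F_0 = 6.969976 N
F_1 = -12.097440 N
F_2 = 2.955494 N
F_3 = 7.200658 N
F_4 = 2.912400 N
F_5 = 12.489640 N
F_6 = -13.202547 N

step 0→1:
  ẍ = (ẋ'−ẋ)/dt = (-0.482937799−-0.583837282)/0.015225 = 6.627224
  θ̈ = (θ̇'−θ̇)/dt = (-0.251343506−-0.147911994)/0.015225 = -6.793531
  sinθ=-0.267956, cosθ=0.963431
  F = (M+m)·ẍ + m·l·cosθ·θ̈ − m·l·sinθ·θ̇² = 8.256162 + -1.287339 − -0.001153 = 6.969976
step 1→2:
  ẍ = (ẋ'−ẋ)/dt = (-0.643963809−-0.482937799)/0.015225 = -10.576421
  θ̈ = (θ̇'−θ̇)/dt = (-0.164897509−-0.251343506)/0.015225 = 5.677898
  sinθ=-0.270125, cosθ=0.962825
  F = (M+m)·ẍ + m·l·cosθ·θ̈ − m·l·sinθ·θ̇² = -13.176052 + 1.075256 − -0.003356 = -12.097440
step 2→3:
  ẍ = (ẋ'−ẋ)/dt = (-0.598137613−-0.643963809)/0.015225 = 3.009931
  θ̈ = (θ̇'−θ̇)/dt = (-0.228939799−-0.164897509)/0.015225 = -4.206390
  sinθ=-0.273807, cosθ=0.961785
  F = (M+m)·ẍ + m·l·cosθ·θ̈ − m·l·sinθ·θ̇² = 3.749757 + -0.795727 − -0.001464 = 2.955494
step 3→4:
  ẍ = (ẋ'−ẋ)/dt = (-0.494008624−-0.598137613)/0.015225 = 6.839342
  θ̈ = (θ̇'−θ̇)/dt = (-0.335463393−-0.228939799)/0.015225 = -6.996624
  sinθ=-0.276221, cosθ=0.961094
  F = (M+m)·ẍ + m·l·cosθ·θ̈ − m·l·sinθ·θ̇² = 8.520419 + -1.322608 − -0.002848 = 7.200658
step 4→5:
  ẍ = (ẋ'−ẋ)/dt = (-0.448756975−-0.494008624)/0.015225 = 2.972194
  θ̈ = (θ̇'−θ̇)/dt = (-0.399681252−-0.335463393)/0.015225 = -4.217922
  sinθ=-0.279569, cosθ=0.960126
  F = (M+m)·ẍ + m·l·cosθ·θ̈ − m·l·sinθ·θ̇² = 3.702744 + -0.796532 − -0.006188 = 2.912400
step 5→6:
  ẍ = (ẋ'−ẋ)/dt = (-0.272056947−-0.448756975)/0.015225 = 11.605913
  θ̈ = (θ̇'−θ̇)/dt = (-0.559381623−-0.399681252)/0.015225 = -10.489351
  sinθ=-0.284469, cosθ=0.958685
  F = (M+m)·ẍ + m·l·cosθ·θ̈ − m·l·sinθ·θ̇² = 14.458589 + -1.977887 − -0.008938 = 12.489640
step 6→7:
  ẍ = (ẋ'−ẋ)/dt = (-0.447842818−-0.272056947)/0.015225 = -11.545870
  θ̈ = (θ̇'−θ̇)/dt = (-0.465275749−-0.559381623)/0.015225 = 6.181010
  sinθ=-0.290298, cosθ=0.956936
  F = (M+m)·ẍ + m·l·cosθ·θ̈ − m·l·sinθ·θ̇² = -14.383787 + 1.163374 − -0.017866 = -13.202547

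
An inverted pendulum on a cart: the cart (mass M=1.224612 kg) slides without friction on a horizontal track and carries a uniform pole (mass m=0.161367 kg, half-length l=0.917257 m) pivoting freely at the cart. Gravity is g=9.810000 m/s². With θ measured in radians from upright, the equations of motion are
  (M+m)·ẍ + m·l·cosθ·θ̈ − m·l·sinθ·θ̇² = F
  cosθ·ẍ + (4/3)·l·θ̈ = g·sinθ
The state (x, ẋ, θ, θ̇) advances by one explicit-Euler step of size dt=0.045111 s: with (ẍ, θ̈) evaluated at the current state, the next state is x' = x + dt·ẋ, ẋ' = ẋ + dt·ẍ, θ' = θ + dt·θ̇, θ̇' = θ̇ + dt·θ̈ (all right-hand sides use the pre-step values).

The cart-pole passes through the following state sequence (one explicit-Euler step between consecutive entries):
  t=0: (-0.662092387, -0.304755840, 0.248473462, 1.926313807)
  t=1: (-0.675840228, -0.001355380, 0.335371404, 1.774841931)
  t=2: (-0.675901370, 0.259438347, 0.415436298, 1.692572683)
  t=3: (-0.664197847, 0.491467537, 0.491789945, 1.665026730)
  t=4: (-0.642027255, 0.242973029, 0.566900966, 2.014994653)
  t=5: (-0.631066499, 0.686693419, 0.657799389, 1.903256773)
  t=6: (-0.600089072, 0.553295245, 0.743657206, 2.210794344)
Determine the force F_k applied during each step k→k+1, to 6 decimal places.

F_0 = 8.704793 N
F_1 = 7.604209 N
F_2 = 6.874977 N
F_3 = -6.816244 N
F_4 = 13.000745 N
F_5 = -3.627775 N

step 0→1:
  ẍ = (ẋ'−ẋ)/dt = (-0.001355380−-0.304755840)/0.045111 = 6.725643
  θ̈ = (θ̇'−θ̇)/dt = (1.774841931−1.926313807)/0.045111 = -3.357759
  sinθ=0.245925, cosθ=0.969289
  F = (M+m)·ẍ + m·l·cosθ·θ̈ − m·l·sinθ·θ̇² = 9.321599 + -0.481735 − 0.135071 = 8.704793
step 1→2:
  ẍ = (ẋ'−ẋ)/dt = (0.259438347−-0.001355380)/0.045111 = 5.781156
  θ̈ = (θ̇'−θ̇)/dt = (1.692572683−1.774841931)/0.045111 = -1.823707
  sinθ=0.329120, cosθ=0.944288
  F = (M+m)·ẍ + m·l·cosθ·θ̈ − m·l·sinθ·θ̇² = 8.012561 + -0.254897 − 0.153454 = 7.604209
step 2→3:
  ẍ = (ẋ'−ẋ)/dt = (0.491467537−0.259438347)/0.045111 = 5.143517
  θ̈ = (θ̇'−θ̇)/dt = (1.665026730−1.692572683)/0.045111 = -0.610626
  sinθ=0.403589, cosθ=0.914940
  F = (M+m)·ẍ + m·l·cosθ·θ̈ − m·l·sinθ·θ̇² = 7.128806 + -0.082694 − 0.171135 = 6.874977
step 3→4:
  ẍ = (ẋ'−ẋ)/dt = (0.242973029−0.491467537)/0.045111 = -5.508513
  θ̈ = (θ̇'−θ̇)/dt = (2.014994653−1.665026730)/0.045111 = 7.757929
  sinθ=0.472204, cosθ=0.881489
  F = (M+m)·ẍ + m·l·cosθ·θ̈ − m·l·sinθ·θ̇² = -7.634683 + 1.012205 − 0.193766 = -6.816244
step 4→5:
  ẍ = (ẋ'−ẋ)/dt = (0.686693419−0.242973029)/0.045111 = 9.836190
  θ̈ = (θ̇'−θ̇)/dt = (1.903256773−2.014994653)/0.045111 = -2.476954
  sinθ=0.537020, cosθ=0.843569
  F = (M+m)·ẍ + m·l·cosθ·θ̈ − m·l·sinθ·θ̇² = 13.632753 + -0.309275 − 0.322734 = 13.000745
step 5→6:
  ẍ = (ẋ'−ẋ)/dt = (0.553295245−0.686693419)/0.045111 = -2.957110
  θ̈ = (θ̇'−θ̇)/dt = (2.210794344−1.903256773)/0.045111 = 6.817352
  sinθ=0.611377, cosθ=0.791340
  F = (M+m)·ẍ + m·l·cosθ·θ̈ − m·l·sinθ·θ̇² = -4.098492 + 0.798517 − 0.327800 = -3.627775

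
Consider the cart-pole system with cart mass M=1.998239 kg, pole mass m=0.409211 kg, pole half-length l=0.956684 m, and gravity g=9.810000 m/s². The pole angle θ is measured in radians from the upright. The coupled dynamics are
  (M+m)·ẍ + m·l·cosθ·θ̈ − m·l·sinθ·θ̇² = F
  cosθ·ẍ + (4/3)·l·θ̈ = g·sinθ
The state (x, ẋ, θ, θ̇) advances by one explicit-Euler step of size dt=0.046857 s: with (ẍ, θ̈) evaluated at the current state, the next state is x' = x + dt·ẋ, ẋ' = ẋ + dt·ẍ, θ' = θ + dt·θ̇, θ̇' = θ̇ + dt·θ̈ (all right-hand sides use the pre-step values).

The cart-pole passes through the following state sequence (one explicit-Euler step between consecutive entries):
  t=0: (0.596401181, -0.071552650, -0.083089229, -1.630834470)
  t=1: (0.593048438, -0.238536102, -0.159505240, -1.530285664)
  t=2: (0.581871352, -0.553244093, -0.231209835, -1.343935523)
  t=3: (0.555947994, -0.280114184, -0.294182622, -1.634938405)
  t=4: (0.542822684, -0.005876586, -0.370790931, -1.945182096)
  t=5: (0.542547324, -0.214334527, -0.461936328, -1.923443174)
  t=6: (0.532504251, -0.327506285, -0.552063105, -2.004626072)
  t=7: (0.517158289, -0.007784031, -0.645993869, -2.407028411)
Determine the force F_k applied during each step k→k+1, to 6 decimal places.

F_0 = -7.655796 N
F_1 = -14.486492 N
F_2 = 11.828479 N
F_3 = 11.912688 N
F_4 = -10.004262 N
F_5 = -5.776294 N
F_6 = 14.389373 N

step 0→1:
  ẍ = (ẋ'−ẋ)/dt = (-0.238536102−-0.071552650)/0.046857 = -3.563682
  θ̈ = (θ̇'−θ̇)/dt = (-1.530285664−-1.630834470)/0.046857 = 2.145865
  sinθ=-0.082994, cosθ=0.996550
  F = (M+m)·ẍ + m·l·cosθ·θ̈ − m·l·sinθ·θ̇² = -8.579386 + 0.837177 − -0.086413 = -7.655796
step 1→2:
  ẍ = (ẋ'−ẋ)/dt = (-0.553244093−-0.238536102)/0.046857 = -6.716350
  θ̈ = (θ̇'−θ̇)/dt = (-1.343935523−-1.530285664)/0.046857 = 3.976997
  sinθ=-0.158830, cosθ=0.987306
  F = (M+m)·ẍ + m·l·cosθ·θ̈ − m·l·sinθ·θ̇² = -16.169276 + 1.537173 − -0.145610 = -14.486492
step 2→3:
  ẍ = (ẋ'−ẋ)/dt = (-0.280114184−-0.553244093)/0.046857 = 5.829010
  θ̈ = (θ̇'−θ̇)/dt = (-1.634938405−-1.343935523)/0.046857 = -6.210446
  sinθ=-0.229155, cosθ=0.973390
  F = (M+m)·ẍ + m·l·cosθ·θ̈ − m·l·sinθ·θ̇² = 14.033049 + -2.366603 − -0.162033 = 11.828479
step 3→4:
  ẍ = (ẋ'−ẋ)/dt = (-0.005876586−-0.280114184)/0.046857 = 5.852650
  θ̈ = (θ̇'−θ̇)/dt = (-1.945182096−-1.634938405)/0.046857 = -6.621075
  sinθ=-0.289958, cosθ=0.957039
  F = (M+m)·ẍ + m·l·cosθ·θ̈ − m·l·sinθ·θ̇² = 14.089961 + -2.480699 − -0.303426 = 11.912688
step 4→5:
  ẍ = (ẋ'−ẋ)/dt = (-0.214334527−-0.005876586)/0.046857 = -4.448811
  θ̈ = (θ̇'−θ̇)/dt = (-1.923443174−-1.945182096)/0.046857 = 0.463942
  sinθ=-0.362353, cosθ=0.932041
  F = (M+m)·ẍ + m·l·cosθ·θ̈ − m·l·sinθ·θ̇² = -10.710290 + 0.169283 − -0.536745 = -10.004262
step 5→6:
  ẍ = (ẋ'−ẋ)/dt = (-0.327506285−-0.214334527)/0.046857 = -2.415258
  θ̈ = (θ̇'−θ̇)/dt = (-2.004626072−-1.923443174)/0.046857 = -1.732567
  sinθ=-0.445682, cosθ=0.895191
  F = (M+m)·ẍ + m·l·cosθ·θ̈ − m·l·sinθ·θ̇² = -5.814614 + -0.607186 − -0.645505 = -5.776294
step 6→7:
  ẍ = (ẋ'−ẋ)/dt = (-0.007784031−-0.327506285)/0.046857 = 6.823362
  θ̈ = (θ̇'−θ̇)/dt = (-2.407028411−-2.004626072)/0.046857 = -8.587881
  sinθ=-0.524445, cosθ=0.851444
  F = (M+m)·ẍ + m·l·cosθ·θ̈ − m·l·sinθ·θ̇² = 16.426902 + -2.862583 − -0.825054 = 14.389373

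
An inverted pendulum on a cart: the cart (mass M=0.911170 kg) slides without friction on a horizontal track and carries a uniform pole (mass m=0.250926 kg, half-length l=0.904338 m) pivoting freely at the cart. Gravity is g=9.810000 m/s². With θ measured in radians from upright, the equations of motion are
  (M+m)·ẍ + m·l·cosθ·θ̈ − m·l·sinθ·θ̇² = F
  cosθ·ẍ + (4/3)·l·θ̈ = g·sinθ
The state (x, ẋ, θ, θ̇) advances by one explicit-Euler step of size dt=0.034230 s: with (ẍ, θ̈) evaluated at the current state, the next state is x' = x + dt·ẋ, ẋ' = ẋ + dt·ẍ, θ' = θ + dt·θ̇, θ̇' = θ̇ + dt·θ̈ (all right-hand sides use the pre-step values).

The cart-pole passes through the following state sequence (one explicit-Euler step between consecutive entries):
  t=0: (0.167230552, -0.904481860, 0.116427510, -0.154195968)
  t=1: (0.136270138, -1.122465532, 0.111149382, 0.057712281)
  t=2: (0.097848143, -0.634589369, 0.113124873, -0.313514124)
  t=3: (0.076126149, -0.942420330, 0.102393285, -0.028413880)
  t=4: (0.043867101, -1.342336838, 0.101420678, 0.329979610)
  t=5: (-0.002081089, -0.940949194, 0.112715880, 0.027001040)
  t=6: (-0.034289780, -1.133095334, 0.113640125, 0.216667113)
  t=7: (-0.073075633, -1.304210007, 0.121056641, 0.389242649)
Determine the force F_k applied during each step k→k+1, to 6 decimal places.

F_0 = -6.005794 N
F_1 = 14.117338 N
F_2 = -8.575324 N
F_3 = -11.213574 N
F_4 = 11.626239 N
F_5 = -5.273930 N
F_6 = -4.673808 N

step 0→1:
  ẍ = (ẋ'−ẋ)/dt = (-1.122465532−-0.904481860)/0.034230 = -6.368205
  θ̈ = (θ̇'−θ̇)/dt = (0.057712281−-0.154195968)/0.034230 = 6.190717
  sinθ=0.116165, cosθ=0.993230
  F = (M+m)·ẍ + m·l·cosθ·θ̈ − m·l·sinθ·θ̇² = -7.400466 + 1.395299 − 0.000627 = -6.005794
step 1→2:
  ẍ = (ẋ'−ẋ)/dt = (-0.634589369−-1.122465532)/0.034230 = 14.252882
  θ̈ = (θ̇'−θ̇)/dt = (-0.313514124−0.057712281)/0.034230 = -10.845060
  sinθ=0.110921, cosθ=0.993829
  F = (M+m)·ẍ + m·l·cosθ·θ̈ − m·l·sinθ·θ̇² = 16.563218 + -2.445796 − 0.000084 = 14.117338
step 2→3:
  ẍ = (ẋ'−ẋ)/dt = (-0.942420330−-0.634589369)/0.034230 = -8.993017
  θ̈ = (θ̇'−θ̇)/dt = (-0.028413880−-0.313514124)/0.034230 = 8.328958
  sinθ=0.112884, cosθ=0.993608
  F = (M+m)·ẍ + m·l·cosθ·θ̈ − m·l·sinθ·θ̇² = -10.450749 + 1.877943 − 0.002518 = -8.575324
step 3→4:
  ẍ = (ẋ'−ẋ)/dt = (-1.342336838−-0.942420330)/0.034230 = -11.683217
  θ̈ = (θ̇'−θ̇)/dt = (0.329979610−-0.028413880)/0.034230 = 10.470157
  sinθ=0.102214, cosθ=0.994762
  F = (M+m)·ẍ + m·l·cosθ·θ̈ − m·l·sinθ·θ̇² = -13.577019 + 2.363464 − 0.000019 = -11.213574
step 4→5:
  ẍ = (ẋ'−ẋ)/dt = (-0.940949194−-1.342336838)/0.034230 = 11.726195
  θ̈ = (θ̇'−θ̇)/dt = (0.027001040−0.329979610)/0.034230 = -8.851258
  sinθ=0.101247, cosθ=0.994861
  F = (M+m)·ẍ + m·l·cosθ·θ̈ − m·l·sinθ·θ̇² = 13.626964 + -1.998223 − 0.002502 = 11.626239
step 5→6:
  ẍ = (ẋ'−ẋ)/dt = (-1.133095334−-0.940949194)/0.034230 = -5.613384
  θ̈ = (θ̇'−θ̇)/dt = (0.216667113−0.027001040)/0.034230 = 5.540931
  sinθ=0.112477, cosθ=0.993654
  F = (M+m)·ẍ + m·l·cosθ·θ̈ − m·l·sinθ·θ̇² = -6.523291 + 1.249380 − 0.000019 = -5.273930
step 6→7:
  ẍ = (ẋ'−ẋ)/dt = (-1.304210007−-1.133095334)/0.034230 = -4.998968
  θ̈ = (θ̇'−θ̇)/dt = (0.389242649−0.216667113)/0.034230 = 5.041646
  sinθ=0.113396, cosθ=0.993550
  F = (M+m)·ẍ + m·l·cosθ·θ̈ − m·l·sinθ·θ̇² = -5.809281 + 1.136681 − 0.001208 = -4.673808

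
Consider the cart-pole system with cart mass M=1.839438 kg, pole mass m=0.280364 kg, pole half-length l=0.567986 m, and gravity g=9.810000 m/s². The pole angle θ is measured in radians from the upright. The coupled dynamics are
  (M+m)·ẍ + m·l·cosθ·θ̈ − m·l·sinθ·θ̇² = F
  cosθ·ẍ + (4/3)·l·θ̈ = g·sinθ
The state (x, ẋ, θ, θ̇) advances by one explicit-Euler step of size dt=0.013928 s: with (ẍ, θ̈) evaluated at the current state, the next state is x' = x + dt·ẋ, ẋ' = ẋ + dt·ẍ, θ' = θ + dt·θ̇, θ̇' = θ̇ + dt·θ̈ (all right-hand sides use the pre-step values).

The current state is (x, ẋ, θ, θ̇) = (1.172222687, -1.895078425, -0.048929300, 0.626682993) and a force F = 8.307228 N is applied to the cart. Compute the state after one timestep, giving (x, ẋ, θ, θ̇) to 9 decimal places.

(1.145828035, -1.833789409, -0.040200859, 0.537026220)

sinθ=-0.048909779, cosθ=0.998803201
temp = (F + m·l·θ̇²·sinθ)/(M+m) = (8.307228 + -0.003058802)/2.119802 = 3.917426815
θ̈ = (g·sinθ − cosθ·temp)/(l·(4/3 − m·cos²θ/(M+m))) = -6.437160581
ẍ = temp − m·l·θ̈·cosθ/(M+m) = 4.400417605
Euler: x'=1.172222687+0.013928·-1.895078425=1.145828035, ẋ'=-1.895078425+0.013928·4.400417605=-1.833789409
       θ'=-0.048929300+0.013928·0.626682993=-0.040200859, θ̇'=0.626682993+0.013928·-6.437160581=0.537026220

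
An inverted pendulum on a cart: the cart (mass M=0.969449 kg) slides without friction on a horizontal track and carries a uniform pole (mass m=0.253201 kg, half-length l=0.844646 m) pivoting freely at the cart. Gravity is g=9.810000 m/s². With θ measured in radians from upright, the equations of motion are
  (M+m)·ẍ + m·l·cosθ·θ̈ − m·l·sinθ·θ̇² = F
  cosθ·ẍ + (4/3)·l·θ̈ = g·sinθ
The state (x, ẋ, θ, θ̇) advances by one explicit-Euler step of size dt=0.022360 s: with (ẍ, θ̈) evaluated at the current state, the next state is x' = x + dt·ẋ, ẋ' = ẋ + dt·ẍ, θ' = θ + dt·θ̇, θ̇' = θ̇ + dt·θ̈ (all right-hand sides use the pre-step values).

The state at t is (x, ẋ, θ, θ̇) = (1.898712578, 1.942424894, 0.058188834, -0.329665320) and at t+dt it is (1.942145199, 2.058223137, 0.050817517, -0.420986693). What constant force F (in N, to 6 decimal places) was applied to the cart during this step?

ẍ = (ẋ'−ẋ)/dt = (2.058223137−1.942424894)/0.022360 = 5.178812
θ̈ = (θ̇'−θ̇)/dt = (-0.420986693−-0.329665320)/0.022360 = -4.084140
sinθ=0.058156, cosθ=0.998308
F = (M+m)·ẍ + m·l·cosθ·θ̈ − m·l·sinθ·θ̇² = 6.331875 + -0.871977 − 0.001352 = 5.458546

F = 5.458546 N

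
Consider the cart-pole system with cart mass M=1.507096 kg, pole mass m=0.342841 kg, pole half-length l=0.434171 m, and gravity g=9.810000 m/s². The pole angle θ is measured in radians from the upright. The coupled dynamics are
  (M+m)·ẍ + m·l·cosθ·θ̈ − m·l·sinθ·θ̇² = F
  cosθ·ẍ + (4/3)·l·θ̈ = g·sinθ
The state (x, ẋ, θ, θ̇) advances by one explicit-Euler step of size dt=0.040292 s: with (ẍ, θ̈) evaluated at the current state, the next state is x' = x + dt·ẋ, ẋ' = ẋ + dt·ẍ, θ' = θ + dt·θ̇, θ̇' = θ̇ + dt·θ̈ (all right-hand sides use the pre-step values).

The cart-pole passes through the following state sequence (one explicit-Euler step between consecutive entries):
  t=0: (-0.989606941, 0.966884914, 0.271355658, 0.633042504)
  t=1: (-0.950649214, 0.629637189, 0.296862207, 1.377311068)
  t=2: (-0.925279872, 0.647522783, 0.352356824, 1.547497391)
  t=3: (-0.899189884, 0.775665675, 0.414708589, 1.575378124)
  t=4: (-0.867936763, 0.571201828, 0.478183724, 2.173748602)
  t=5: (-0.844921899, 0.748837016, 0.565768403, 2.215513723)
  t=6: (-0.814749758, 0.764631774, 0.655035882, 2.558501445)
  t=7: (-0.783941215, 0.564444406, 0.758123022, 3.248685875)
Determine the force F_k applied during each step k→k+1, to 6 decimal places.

F_0 = -12.851174 N
F_1 = 1.339809 N
F_2 = 5.857111 N
F_3 = -7.513259 N
F_4 = 7.969138 N
F_5 = 1.403182 N
F_6 = -7.762801 N

step 0→1:
  ẍ = (ẋ'−ẋ)/dt = (0.629637189−0.966884914)/0.040292 = -8.370091
  θ̈ = (θ̇'−θ̇)/dt = (1.377311068−0.633042504)/0.040292 = 18.471869
  sinθ=0.268038, cosθ=0.963408
  F = (M+m)·ẍ + m·l·cosθ·θ̈ − m·l·sinθ·θ̇² = -15.484142 + 2.648957 − 0.015989 = -12.851174
step 1→2:
  ẍ = (ẋ'−ẋ)/dt = (0.647522783−0.629637189)/0.040292 = 0.443899
  θ̈ = (θ̇'−θ̇)/dt = (1.547497391−1.377311068)/0.040292 = 4.223824
  sinθ=0.292521, cosθ=0.956259
  F = (M+m)·ẍ + m·l·cosθ·θ̈ − m·l·sinθ·θ̇² = 0.821186 + 0.601222 − 0.082599 = 1.339809
step 2→3:
  ẍ = (ẋ'−ẋ)/dt = (0.775665675−0.647522783)/0.040292 = 3.180356
  θ̈ = (θ̇'−θ̇)/dt = (1.575378124−1.547497391)/0.040292 = 0.691967
  sinθ=0.345111, cosθ=0.938562
  F = (M+m)·ẍ + m·l·cosθ·θ̈ − m·l·sinθ·θ̇² = 5.883458 + 0.096672 − 0.123019 = 5.857111
step 3→4:
  ẍ = (ẋ'−ẋ)/dt = (0.571201828−0.775665675)/0.040292 = -5.074552
  θ̈ = (θ̇'−θ̇)/dt = (2.173748602−1.575378124)/0.040292 = 14.850851
  sinθ=0.402923, cosθ=0.915234
  F = (M+m)·ẍ + m·l·cosθ·θ̈ − m·l·sinθ·θ̇² = -9.387601 + 2.023191 − 0.148849 = -7.513259
step 4→5:
  ẍ = (ẋ'−ẋ)/dt = (0.748837016−0.571201828)/0.040292 = 4.408696
  θ̈ = (θ̇'−θ̇)/dt = (2.215513723−2.173748602)/0.040292 = 1.036561
  sinθ=0.460167, cosθ=0.887832
  F = (M+m)·ẍ + m·l·cosθ·θ̈ − m·l·sinθ·θ̇² = 8.155810 + 0.136987 − 0.323659 = 7.969138
step 5→6:
  ẍ = (ẋ'−ẋ)/dt = (0.764631774−0.748837016)/0.040292 = 0.392007
  θ̈ = (θ̇'−θ̇)/dt = (2.558501445−2.215513723)/0.040292 = 8.512551
  sinθ=0.536065, cosθ=0.844177
  F = (M+m)·ẍ + m·l·cosθ·θ̈ − m·l·sinθ·θ̇² = 0.725189 + 1.069663 − 0.391669 = 1.403182
step 6→7:
  ẍ = (ẋ'−ẋ)/dt = (0.564444406−0.764631774)/0.040292 = -4.968415
  θ̈ = (θ̇'−θ̇)/dt = (3.248685875−2.558501445)/0.040292 = 17.129565
  sinθ=0.609188, cosθ=0.793026
  F = (M+m)·ẍ + m·l·cosθ·θ̈ − m·l·sinθ·θ̇² = -9.191254 + 2.022029 − 0.593576 = -7.762801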